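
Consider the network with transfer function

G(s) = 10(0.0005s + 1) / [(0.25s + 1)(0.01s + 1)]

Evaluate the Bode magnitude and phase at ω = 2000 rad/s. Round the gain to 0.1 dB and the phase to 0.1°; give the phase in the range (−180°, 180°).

-57.0 dB, -132.0°

At ω = 2000 rad/s:
zero (1 + j2000·0.0005) = 1 + j1 → |·| ≈ 1.4142, ∠ ≈ 45.00°
pole (1 + j2000·0.25) = 1 + j500 → |·| ≈ 500, ∠ ≈ 89.89°
pole (1 + j2000·0.01) = 1 + j20 → |·| ≈ 20.025, ∠ ≈ 87.14°
|G| = 10 · 1.4142 / (500 · 20.025) ≈ 0.0014124
Gain = 20 log₁₀(0.0014124) ≈ -57.00 dB
∠G = (45.00°) − (89.89° + 87.14°) = -132.03°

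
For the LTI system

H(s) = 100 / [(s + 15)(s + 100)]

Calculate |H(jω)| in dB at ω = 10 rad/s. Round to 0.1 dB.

-25.2 dB

At s = jω = j10:
pole (s+15): 15 + j10 → |·| = √(15²+10²) = √325 ≈ 18.028, ∠ = arctan(10/15) ≈ 33.69°
pole (s+100): 100 + j10 → |·| = √(100²+10²) = √10100 ≈ 100.5, ∠ = arctan(10/100) ≈ 5.71°
|H| = 100 / 1811.8 ≈ 0.055194
Gain = 20 log₁₀(0.055194) ≈ -25.16 dB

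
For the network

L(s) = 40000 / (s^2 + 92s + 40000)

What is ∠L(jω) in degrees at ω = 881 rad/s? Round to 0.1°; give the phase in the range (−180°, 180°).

At s = jω = j881:
quadratic: (j881)² + 92·j881 + 40000 = -736161 + j81052 → |·| ≈ 7.4061e+05, ∠ ≈ 173.72°
∠L = 0.00° − 173.72° = -173.72°

-173.7°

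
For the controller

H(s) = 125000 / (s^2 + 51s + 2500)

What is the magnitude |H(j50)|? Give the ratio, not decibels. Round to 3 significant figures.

49.0

At s = jω = j50:
quadratic: (j50)² + 51·j50 + 2500 = 0 + j2550 → |·| ≈ 2550, ∠ ≈ 90.00°
|H| = 125000 / 2550 ≈ 49.02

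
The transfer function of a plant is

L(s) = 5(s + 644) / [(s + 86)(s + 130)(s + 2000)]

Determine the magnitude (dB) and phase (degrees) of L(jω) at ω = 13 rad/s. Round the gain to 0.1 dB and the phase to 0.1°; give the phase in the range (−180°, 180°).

-77.0 dB, -13.5°

At s = jω = j13:
zero (s+644): 644 + j13 → |·| = √(644²+13²) = √414905 ≈ 644.13, ∠ = arctan(13/644) ≈ 1.16°
pole (s+86): 86 + j13 → |·| = √(86²+13²) = √7565 ≈ 86.977, ∠ = arctan(13/86) ≈ 8.60°
pole (s+130): 130 + j13 → |·| = √(130²+13²) = √17069 ≈ 130.65, ∠ = arctan(13/130) ≈ 5.71°
pole (s+2000): 2000 + j13 → |·| = √(2000²+13²) = √4000169 ≈ 2000, ∠ = arctan(13/2000) ≈ 0.37°
|L| = 5 · 644.13 / 2.2727e+07 ≈ 0.00014171
Gain = 20 log₁₀(0.00014171) ≈ -76.97 dB
∠L = 1.16° − 14.68° = -13.52°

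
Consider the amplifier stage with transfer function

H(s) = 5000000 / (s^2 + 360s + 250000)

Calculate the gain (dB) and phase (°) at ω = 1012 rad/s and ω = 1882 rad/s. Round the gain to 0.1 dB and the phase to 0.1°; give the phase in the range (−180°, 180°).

At s = jω = j1012:
quadratic: (j1012)² + 360·j1012 + 250000 = -774144 + j364320 → |·| ≈ 8.5559e+05, ∠ ≈ 154.80°
|H| = 5000000 / 8.5559e+05 ≈ 5.8439
Gain = 20 log₁₀(5.8439) ≈ 15.33 dB
∠H = 0.00° − 154.80° = -154.80°

At s = jω = j1882:
quadratic: (j1882)² + 360·j1882 + 250000 = -3291924 + j677520 → |·| ≈ 3.3609e+06, ∠ ≈ 168.37°
|H| = 5000000 / 3.3609e+06 ≈ 1.4877
Gain = 20 log₁₀(1.4877) ≈ 3.45 dB
∠H = 0.00° − 168.37° = -168.37°

ω = 1012: 15.3 dB, -154.8°; ω = 1882: 3.5 dB, -168.4°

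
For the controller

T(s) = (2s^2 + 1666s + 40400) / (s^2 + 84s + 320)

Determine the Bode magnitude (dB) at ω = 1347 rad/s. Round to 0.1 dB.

7.3 dB

Substitute s = j1347:
Numerator: 2(j1347)^2 + 1666(j1347) + 40400 = -3588418 + j2244102
Denominator: (j1347)^2 + 84(j1347) + 320 = -1814089 + j113148
|N| = √(3588418² + 2244102²) ≈ 4.2323e+06, ∠N ≈ 147.98°
|D| = √(1814089² + 113148²) ≈ 1.8176e+06, ∠D ≈ 176.43°
|T| = 4.2323e+06 / 1.8176e+06 ≈ 2.3285
Gain = 20 log₁₀(2.3285) ≈ 7.34 dB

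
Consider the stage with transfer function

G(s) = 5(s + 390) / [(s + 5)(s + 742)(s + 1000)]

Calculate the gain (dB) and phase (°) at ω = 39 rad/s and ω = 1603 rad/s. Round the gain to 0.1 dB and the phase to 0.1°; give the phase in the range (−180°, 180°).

ω = 39: -83.5 dB, -82.2°; ω = 1603: -116.2 dB, -136.7°

At s = jω = j39:
zero (s+390): 390 + j39 → |·| = √(390²+39²) = √153621 ≈ 391.95, ∠ = arctan(39/390) ≈ 5.71°
pole (s+5): 5 + j39 → |·| = √(5²+39²) = √1546 ≈ 39.319, ∠ = arctan(39/5) ≈ 82.69°
pole (s+742): 742 + j39 → |·| = √(742²+39²) = √552085 ≈ 743.02, ∠ = arctan(39/742) ≈ 3.01°
pole (s+1000): 1000 + j39 → |·| = √(1000²+39²) = √1001521 ≈ 1000.8, ∠ = arctan(39/1000) ≈ 2.23°
|G| = 5 · 391.95 / 2.9238e+07 ≈ 6.7027e-05
Gain = 20 log₁₀(6.7027e-05) ≈ -83.48 dB
∠G = 5.71° − 87.93° = -82.22°

At s = jω = j1603:
zero (s+390): 390 + j1603 → |·| = √(390²+1603²) = √2721709 ≈ 1649.8, ∠ = arctan(1603/390) ≈ 76.33°
pole (s+5): 5 + j1603 → |·| = √(5²+1603²) = √2569634 ≈ 1603, ∠ = arctan(1603/5) ≈ 89.82°
pole (s+742): 742 + j1603 → |·| = √(742²+1603²) = √3120173 ≈ 1766.4, ∠ = arctan(1603/742) ≈ 65.16°
pole (s+1000): 1000 + j1603 → |·| = √(1000²+1603²) = √3569609 ≈ 1889.3, ∠ = arctan(1603/1000) ≈ 58.04°
|G| = 5 · 1649.8 / 5.3496e+09 ≈ 1.542e-06
Gain = 20 log₁₀(1.542e-06) ≈ -116.24 dB
∠G = 76.33° − 213.02° = -136.69°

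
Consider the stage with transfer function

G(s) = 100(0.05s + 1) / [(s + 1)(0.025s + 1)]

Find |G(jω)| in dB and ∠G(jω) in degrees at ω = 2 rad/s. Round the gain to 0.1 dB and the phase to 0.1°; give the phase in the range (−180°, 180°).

33.0 dB, -60.6°

At ω = 2 rad/s:
zero (1 + j2·0.05) = 1 + j0.1 → |·| ≈ 1.005, ∠ ≈ 5.71°
pole (1 + j2·1) = 1 + j2 → |·| ≈ 2.2361, ∠ ≈ 63.43°
pole (1 + j2·0.025) = 1 + j0.05 → |·| ≈ 1.0012, ∠ ≈ 2.86°
|G| = 100 · 1.005 / (2.2361 · 1.0012) ≈ 44.89
Gain = 20 log₁₀(44.89) ≈ 33.04 dB
∠G = (5.71°) − (63.43° + 2.86°) = -60.58°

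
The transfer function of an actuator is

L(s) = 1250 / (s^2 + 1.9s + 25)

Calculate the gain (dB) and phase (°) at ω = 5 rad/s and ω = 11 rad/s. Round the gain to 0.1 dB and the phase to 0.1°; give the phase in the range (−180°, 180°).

At s = jω = j5:
quadratic: (j5)² + 1.9·j5 + 25 = 0 + j9.5 → |·| ≈ 9.5, ∠ ≈ 90.00°
|L| = 1250 / 9.5 ≈ 131.58
Gain = 20 log₁₀(131.58) ≈ 42.38 dB
∠L = 0.00° − 90.00° = -90.00°

At s = jω = j11:
quadratic: (j11)² + 1.9·j11 + 25 = -96 + j20.9 → |·| ≈ 98.249, ∠ ≈ 167.72°
|L| = 1250 / 98.249 ≈ 12.723
Gain = 20 log₁₀(12.723) ≈ 22.09 dB
∠L = 0.00° − 167.72° = -167.72°

ω = 5: 42.4 dB, -90.0°; ω = 11: 22.1 dB, -167.7°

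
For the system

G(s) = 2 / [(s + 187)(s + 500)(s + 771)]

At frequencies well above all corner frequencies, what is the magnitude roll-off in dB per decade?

Each pole contributes −20 dB/decade at high frequency; each zero contributes +20 dB/decade.
Net: 0 zero(s) − 3 pole(s) → -60 dB/decade.

-60 dB/decade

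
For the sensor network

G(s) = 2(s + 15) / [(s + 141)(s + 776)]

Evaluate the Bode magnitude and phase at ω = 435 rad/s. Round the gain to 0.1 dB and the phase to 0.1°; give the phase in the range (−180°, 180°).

-53.4 dB, -13.3°

At s = jω = j435:
zero (s+15): 15 + j435 → |·| = √(15²+435²) = √189450 ≈ 435.26, ∠ = arctan(435/15) ≈ 88.03°
pole (s+141): 141 + j435 → |·| = √(141²+435²) = √209106 ≈ 457.28, ∠ = arctan(435/141) ≈ 72.04°
pole (s+776): 776 + j435 → |·| = √(776²+435²) = √791401 ≈ 889.61, ∠ = arctan(435/776) ≈ 29.27°
|G| = 2 · 435.26 / 4.068e+05 ≈ 0.0021399
Gain = 20 log₁₀(0.0021399) ≈ -53.39 dB
∠G = 88.03° − 101.31° = -13.28°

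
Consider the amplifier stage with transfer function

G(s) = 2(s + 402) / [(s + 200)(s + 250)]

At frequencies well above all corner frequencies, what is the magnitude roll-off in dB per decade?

-20 dB/decade

Each pole contributes −20 dB/decade at high frequency; each zero contributes +20 dB/decade.
Net: 1 zero(s) − 2 pole(s) → -20 dB/decade.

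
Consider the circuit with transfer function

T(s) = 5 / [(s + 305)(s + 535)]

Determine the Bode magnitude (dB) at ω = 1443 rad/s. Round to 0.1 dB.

At s = jω = j1443:
pole (s+305): 305 + j1443 → |·| = √(305²+1443²) = √2175274 ≈ 1474.9, ∠ = arctan(1443/305) ≈ 78.07°
pole (s+535): 535 + j1443 → |·| = √(535²+1443²) = √2368474 ≈ 1539, ∠ = arctan(1443/535) ≈ 69.66°
|T| = 5 / 2.2699e+06 ≈ 2.2027e-06
Gain = 20 log₁₀(2.2027e-06) ≈ -113.14 dB

-113.1 dB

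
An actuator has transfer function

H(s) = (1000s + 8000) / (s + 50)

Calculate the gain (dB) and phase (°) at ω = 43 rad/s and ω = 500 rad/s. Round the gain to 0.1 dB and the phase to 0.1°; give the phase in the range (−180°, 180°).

ω = 43: 56.4 dB, 38.8°; ω = 500: 60.0 dB, 4.8°

Substitute s = j43:
Numerator: 1000(j43) + 8000 = 8000 + j43000
Denominator: (j43) + 50 = 50 + j43
|N| = √(8000² + 43000²) ≈ 43738, ∠N ≈ 79.46°
|D| = √(50² + 43²) ≈ 65.947, ∠D ≈ 40.70°
|H| = 43738 / 65.947 ≈ 663.23
Gain = 20 log₁₀(663.23) ≈ 56.43 dB
∠H = 79.46° − 40.70° = 38.76°

Substitute s = j500:
Numerator: 1000(j500) + 8000 = 8000 + j500000
Denominator: (j500) + 50 = 50 + j500
|N| = √(8000² + 500000²) ≈ 5.0006e+05, ∠N ≈ 89.08°
|D| = √(50² + 500²) ≈ 502.49, ∠D ≈ 84.29°
|H| = 5.0006e+05 / 502.49 ≈ 995.16
Gain = 20 log₁₀(995.16) ≈ 59.96 dB
∠H = 89.08° − 84.29° = 4.79°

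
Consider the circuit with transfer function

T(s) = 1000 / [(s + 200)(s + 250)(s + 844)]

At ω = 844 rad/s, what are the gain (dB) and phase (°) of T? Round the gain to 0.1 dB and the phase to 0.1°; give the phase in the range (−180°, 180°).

-119.2 dB, 164.8°

At s = jω = j844:
pole (s+200): 200 + j844 → |·| = √(200²+844²) = √752336 ≈ 867.37, ∠ = arctan(844/200) ≈ 76.67°
pole (s+250): 250 + j844 → |·| = √(250²+844²) = √774836 ≈ 880.25, ∠ = arctan(844/250) ≈ 73.50°
pole (s+844): 844 + j844 → |·| = √(844²+844²) = √1424672 ≈ 1193.6, ∠ = arctan(844/844) ≈ 45.00°
|T| = 1000 / 9.1132e+08 ≈ 1.0973e-06
Gain = 20 log₁₀(1.0973e-06) ≈ -119.19 dB
∠T = 0.00° − 195.17° = -195.17° ≡ 164.83° (principal value)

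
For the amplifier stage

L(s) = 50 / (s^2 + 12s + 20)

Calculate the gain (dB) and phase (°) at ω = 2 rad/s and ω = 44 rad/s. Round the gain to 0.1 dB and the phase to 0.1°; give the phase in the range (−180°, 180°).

ω = 2: 4.8 dB, -56.3°; ω = 44: -32.0 dB, -164.6°

Substitute s = j2:
Numerator: 50 = 50 + j0
Denominator: (j2)^2 + 12(j2) + 20 = 16 + j24
|N| = √(50² + 0²) ≈ 50, ∠N ≈ 0.00°
|D| = √(16² + 24²) ≈ 28.844, ∠D ≈ 56.31°
|L| = 50 / 28.844 ≈ 1.7335
Gain = 20 log₁₀(1.7335) ≈ 4.78 dB
∠L = 0.00° − 56.31° = -56.31°

Substitute s = j44:
Numerator: 50 = 50 + j0
Denominator: (j44)^2 + 12(j44) + 20 = -1916 + j528
|N| = √(50² + 0²) ≈ 50, ∠N ≈ 0.00°
|D| = √(1916² + 528²) ≈ 1987.4, ∠D ≈ 164.59°
|L| = 50 / 1987.4 ≈ 0.025158
Gain = 20 log₁₀(0.025158) ≈ -31.99 dB
∠L = 0.00° − 164.59° = -164.59°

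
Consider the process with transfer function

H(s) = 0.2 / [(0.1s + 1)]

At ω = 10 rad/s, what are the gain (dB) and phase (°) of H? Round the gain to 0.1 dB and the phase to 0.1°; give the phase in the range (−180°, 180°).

At ω = 10 rad/s:
pole (1 + j10·0.1) = 1 + j1 → |·| ≈ 1.4142, ∠ ≈ 45.00°
|H| = 0.2 · 1 / (1.4142) ≈ 0.14142
Gain = 20 log₁₀(0.14142) ≈ -16.99 dB
∠H = (0°) − (45.00°) = -45.00°

-17.0 dB, -45.0°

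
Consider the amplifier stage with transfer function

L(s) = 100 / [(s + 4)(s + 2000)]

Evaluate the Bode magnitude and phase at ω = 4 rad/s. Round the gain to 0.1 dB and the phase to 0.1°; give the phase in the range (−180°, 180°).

-41.1 dB, -45.1°

At s = jω = j4:
pole (s+4): 4 + j4 → |·| = √(4²+4²) = √32 ≈ 5.6569, ∠ = arctan(4/4) ≈ 45.00°
pole (s+2000): 2000 + j4 → |·| = √(2000²+4²) = √4000016 ≈ 2000, ∠ = arctan(4/2000) ≈ 0.11°
|L| = 100 / 11314 ≈ 0.0088386
Gain = 20 log₁₀(0.0088386) ≈ -41.07 dB
∠L = 0.00° − 45.11° = -45.11°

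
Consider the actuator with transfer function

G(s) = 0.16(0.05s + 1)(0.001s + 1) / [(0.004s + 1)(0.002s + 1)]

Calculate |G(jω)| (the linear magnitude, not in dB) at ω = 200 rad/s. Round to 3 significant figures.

At ω = 200 rad/s:
zero (1 + j200·0.05) = 1 + j10 → |·| ≈ 10.05, ∠ ≈ 84.29°
zero (1 + j200·0.001) = 1 + j0.2 → |·| ≈ 1.0198, ∠ ≈ 11.31°
pole (1 + j200·0.004) = 1 + j0.8 → |·| ≈ 1.2806, ∠ ≈ 38.66°
pole (1 + j200·0.002) = 1 + j0.4 → |·| ≈ 1.077, ∠ ≈ 21.80°
|G| = 0.16 · 10.05 · 1.0198 / (1.2806 · 1.077) ≈ 1.189

1.19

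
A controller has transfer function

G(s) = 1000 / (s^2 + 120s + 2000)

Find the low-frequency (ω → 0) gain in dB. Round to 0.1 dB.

G(0) = 1000 / 2000 = 0.5
20 log₁₀(0.5) ≈ -6.02 dB

-6.0 dB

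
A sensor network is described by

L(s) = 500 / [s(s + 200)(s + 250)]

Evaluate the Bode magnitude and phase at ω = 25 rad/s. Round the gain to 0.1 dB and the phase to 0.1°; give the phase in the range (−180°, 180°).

At s = jω = j25:
pole (s+200): 200 + j25 → |·| = √(200²+25²) = √40625 ≈ 201.56, ∠ = arctan(25/200) ≈ 7.13°
pole (s+250): 250 + j25 → |·| = √(250²+25²) = √63125 ≈ 251.25, ∠ = arctan(25/250) ≈ 5.71°
pole at origin: |s| = 25, ∠ = 90.00° (in denominator)
|L| = 500 / 1.266e+06 ≈ 0.00039494
Gain = 20 log₁₀(0.00039494) ≈ -68.07 dB
∠L = 0.00° − 102.84° = -102.84°

-68.1 dB, -102.8°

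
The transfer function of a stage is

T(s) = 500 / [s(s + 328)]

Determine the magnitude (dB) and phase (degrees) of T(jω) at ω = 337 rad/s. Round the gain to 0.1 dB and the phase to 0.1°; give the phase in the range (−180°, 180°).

-50.0 dB, -135.8°

At s = jω = j337:
pole (s+328): 328 + j337 → |·| = √(328²+337²) = √221153 ≈ 470.27, ∠ = arctan(337/328) ≈ 45.78°
pole at origin: |s| = 337, ∠ = 90.00° (in denominator)
|T| = 500 / 1.5848e+05 ≈ 0.003155
Gain = 20 log₁₀(0.003155) ≈ -50.02 dB
∠T = 0.00° − 135.78° = -135.78°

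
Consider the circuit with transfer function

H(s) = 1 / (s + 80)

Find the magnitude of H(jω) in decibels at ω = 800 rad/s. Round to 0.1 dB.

At s = jω = j800:
pole (s+80): 80 + j800 → |·| = √(80²+800²) = √646400 ≈ 803.99, ∠ = arctan(800/80) ≈ 84.29°
|H| = 1 / 803.99 ≈ 0.0012438
Gain = 20 log₁₀(0.0012438) ≈ -58.10 dB

-58.1 dB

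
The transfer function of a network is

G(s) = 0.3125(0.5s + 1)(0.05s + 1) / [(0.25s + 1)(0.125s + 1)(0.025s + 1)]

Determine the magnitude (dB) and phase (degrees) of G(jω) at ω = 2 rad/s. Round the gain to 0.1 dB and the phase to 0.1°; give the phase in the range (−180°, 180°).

-8.3 dB, 7.2°

At ω = 2 rad/s:
zero (1 + j2·0.5) = 1 + j1 → |·| ≈ 1.4142, ∠ ≈ 45.00°
zero (1 + j2·0.05) = 1 + j0.1 → |·| ≈ 1.005, ∠ ≈ 5.71°
pole (1 + j2·0.25) = 1 + j0.5 → |·| ≈ 1.118, ∠ ≈ 26.57°
pole (1 + j2·0.125) = 1 + j0.25 → |·| ≈ 1.0308, ∠ ≈ 14.04°
pole (1 + j2·0.025) = 1 + j0.05 → |·| ≈ 1.0012, ∠ ≈ 2.86°
|G| = 0.3125 · 1.4142 · 1.005 / (1.118 · 1.0308 · 1.0012) ≈ 0.38494
Gain = 20 log₁₀(0.38494) ≈ -8.29 dB
∠G = (45.00° + 5.71°) − (26.57° + 14.04° + 2.86°) = 7.24°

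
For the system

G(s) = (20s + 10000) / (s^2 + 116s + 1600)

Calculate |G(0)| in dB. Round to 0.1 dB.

15.9 dB

G(0) = 10000 / 1600 = 6.25
20 log₁₀(6.25) ≈ 15.92 dB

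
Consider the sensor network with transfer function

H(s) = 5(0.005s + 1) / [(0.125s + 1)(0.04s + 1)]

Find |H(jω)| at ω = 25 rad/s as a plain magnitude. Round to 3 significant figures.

At ω = 25 rad/s:
zero (1 + j25·0.005) = 1 + j0.125 → |·| ≈ 1.0078, ∠ ≈ 7.13°
pole (1 + j25·0.125) = 1 + j3.125 → |·| ≈ 3.2811, ∠ ≈ 72.26°
pole (1 + j25·0.04) = 1 + j1 → |·| ≈ 1.4142, ∠ ≈ 45.00°
|H| = 5 · 1.0078 / (3.2811 · 1.4142) ≈ 1.086

1.09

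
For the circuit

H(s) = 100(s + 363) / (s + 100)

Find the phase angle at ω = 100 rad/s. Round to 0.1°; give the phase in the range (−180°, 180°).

At s = jω = j100:
zero (s+363): 363 + j100 → |·| = √(363²+100²) = √141769 ≈ 376.52, ∠ = arctan(100/363) ≈ 15.40°
pole (s+100): 100 + j100 → |·| = √(100²+100²) = √20000 ≈ 141.42, ∠ = arctan(100/100) ≈ 45.00°
∠H = 15.40° − 45.00° = -29.60°

-29.6°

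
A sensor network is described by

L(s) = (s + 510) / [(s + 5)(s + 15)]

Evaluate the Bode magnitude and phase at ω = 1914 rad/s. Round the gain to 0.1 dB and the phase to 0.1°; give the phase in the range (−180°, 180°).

-65.3 dB, -104.3°

At s = jω = j1914:
zero (s+510): 510 + j1914 → |·| = √(510²+1914²) = √3923496 ≈ 1980.8, ∠ = arctan(1914/510) ≈ 75.08°
pole (s+5): 5 + j1914 → |·| = √(5²+1914²) = √3663421 ≈ 1914, ∠ = arctan(1914/5) ≈ 89.85°
pole (s+15): 15 + j1914 → |·| = √(15²+1914²) = √3663621 ≈ 1914.1, ∠ = arctan(1914/15) ≈ 89.55°
|L| = 1 · 1980.8 / 3.6636e+06 ≈ 0.00054067
Gain = 20 log₁₀(0.00054067) ≈ -65.34 dB
∠L = 75.08° − 179.40° = -104.32°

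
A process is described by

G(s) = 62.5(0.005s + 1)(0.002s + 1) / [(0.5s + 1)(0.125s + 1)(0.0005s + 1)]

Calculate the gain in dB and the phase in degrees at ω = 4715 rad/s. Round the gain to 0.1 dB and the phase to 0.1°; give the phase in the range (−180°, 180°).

-48.1 dB, -75.4°

At ω = 4715 rad/s:
zero (1 + j4715·0.005) = 1 + j23.575 → |·| ≈ 23.596, ∠ ≈ 87.57°
zero (1 + j4715·0.002) = 1 + j9.43 → |·| ≈ 9.4829, ∠ ≈ 83.95°
pole (1 + j4715·0.5) = 1 + j2357.5 → |·| ≈ 2357.5, ∠ ≈ 89.98°
pole (1 + j4715·0.125) = 1 + j589.375 → |·| ≈ 589.38, ∠ ≈ 89.90°
pole (1 + j4715·0.0005) = 1 + j2.3575 → |·| ≈ 2.5608, ∠ ≈ 67.01°
|G| = 62.5 · 23.596 · 9.4829 / (2357.5 · 589.38 · 2.5608) ≈ 0.0039304
Gain = 20 log₁₀(0.0039304) ≈ -48.11 dB
∠G = (87.57° + 83.95°) − (89.98° + 89.90° + 67.01°) = -75.37°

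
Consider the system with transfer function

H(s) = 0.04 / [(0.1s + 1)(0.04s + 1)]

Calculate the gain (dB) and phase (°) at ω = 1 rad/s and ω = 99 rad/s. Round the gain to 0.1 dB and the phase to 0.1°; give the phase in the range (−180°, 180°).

ω = 1: -28.0 dB, -8.0°; ω = 99: -60.1 dB, -160.1°

At ω = 1 rad/s:
pole (1 + j1·0.1) = 1 + j0.1 → |·| ≈ 1.005, ∠ ≈ 5.71°
pole (1 + j1·0.04) = 1 + j0.04 → |·| ≈ 1.0008, ∠ ≈ 2.29°
|H| = 0.04 · 1 / (1.005 · 1.0008) ≈ 0.039769
Gain = 20 log₁₀(0.039769) ≈ -28.01 dB
∠H = (0°) − (5.71° + 2.29°) = -8.00°

At ω = 99 rad/s:
pole (1 + j99·0.1) = 1 + j9.9 → |·| ≈ 9.9504, ∠ ≈ 84.23°
pole (1 + j99·0.04) = 1 + j3.96 → |·| ≈ 4.0843, ∠ ≈ 75.83°
|H| = 0.04 · 1 / (9.9504 · 4.0843) ≈ 0.00098424
Gain = 20 log₁₀(0.00098424) ≈ -60.14 dB
∠H = (0°) − (84.23° + 75.83°) = -160.06°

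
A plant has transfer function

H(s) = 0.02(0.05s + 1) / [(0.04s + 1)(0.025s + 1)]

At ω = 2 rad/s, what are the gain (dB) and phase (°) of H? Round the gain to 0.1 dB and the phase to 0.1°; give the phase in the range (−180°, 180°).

-34.0 dB, -1.7°

At ω = 2 rad/s:
zero (1 + j2·0.05) = 1 + j0.1 → |·| ≈ 1.005, ∠ ≈ 5.71°
pole (1 + j2·0.04) = 1 + j0.08 → |·| ≈ 1.0032, ∠ ≈ 4.57°
pole (1 + j2·0.025) = 1 + j0.05 → |·| ≈ 1.0012, ∠ ≈ 2.86°
|H| = 0.02 · 1.005 / (1.0032 · 1.0012) ≈ 0.020012
Gain = 20 log₁₀(0.020012) ≈ -33.97 dB
∠H = (5.71°) − (4.57° + 2.86°) = -1.72°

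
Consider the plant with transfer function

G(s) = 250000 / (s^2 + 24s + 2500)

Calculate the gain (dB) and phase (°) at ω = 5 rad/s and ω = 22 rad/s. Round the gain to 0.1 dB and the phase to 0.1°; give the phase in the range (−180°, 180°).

At s = jω = j5:
quadratic: (j5)² + 24·j5 + 2500 = 2475 + j120 → |·| ≈ 2477.9, ∠ ≈ 2.78°
|G| = 250000 / 2477.9 ≈ 100.89
Gain = 20 log₁₀(100.89) ≈ 40.08 dB
∠G = 0.00° − 2.78° = -2.78°

At s = jω = j22:
quadratic: (j22)² + 24·j22 + 2500 = 2016 + j528 → |·| ≈ 2084, ∠ ≈ 14.68°
|G| = 250000 / 2084 ≈ 119.96
Gain = 20 log₁₀(119.96) ≈ 41.58 dB
∠G = 0.00° − 14.68° = -14.68°

ω = 5: 40.1 dB, -2.8°; ω = 22: 41.6 dB, -14.7°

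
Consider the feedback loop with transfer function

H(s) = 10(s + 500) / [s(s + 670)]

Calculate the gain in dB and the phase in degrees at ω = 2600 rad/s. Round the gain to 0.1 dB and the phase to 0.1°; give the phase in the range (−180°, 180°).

-48.4 dB, -86.4°

At s = jω = j2600:
zero (s+500): 500 + j2600 → |·| = √(500²+2600²) = √7010000 ≈ 2647.6, ∠ = arctan(2600/500) ≈ 79.11°
pole (s+670): 670 + j2600 → |·| = √(670²+2600²) = √7208900 ≈ 2684.9, ∠ = arctan(2600/670) ≈ 75.55°
pole at origin: |s| = 2600, ∠ = 90.00° (in denominator)
|H| = 10 · 2647.6 / 6.9807e+06 ≈ 0.0037927
Gain = 20 log₁₀(0.0037927) ≈ -48.42 dB
∠H = 79.11° − 165.55° = -86.44°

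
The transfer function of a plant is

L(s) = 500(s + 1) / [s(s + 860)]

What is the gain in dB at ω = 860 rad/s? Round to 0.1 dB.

At s = jω = j860:
zero (s+1): 1 + j860 → |·| = √(1²+860²) = √739601 ≈ 860, ∠ = arctan(860/1) ≈ 89.93°
pole (s+860): 860 + j860 → |·| = √(860²+860²) = √1479200 ≈ 1216.2, ∠ = arctan(860/860) ≈ 45.00°
pole at origin: |s| = 860, ∠ = 90.00° (in denominator)
|L| = 500 · 860 / 1.0459e+06 ≈ 0.41113
Gain = 20 log₁₀(0.41113) ≈ -7.72 dB

-7.7 dB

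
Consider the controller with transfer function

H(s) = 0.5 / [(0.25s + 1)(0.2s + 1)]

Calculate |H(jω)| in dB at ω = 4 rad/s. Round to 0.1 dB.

-11.2 dB

At ω = 4 rad/s:
pole (1 + j4·0.25) = 1 + j1 → |·| ≈ 1.4142, ∠ ≈ 45.00°
pole (1 + j4·0.2) = 1 + j0.8 → |·| ≈ 1.2806, ∠ ≈ 38.66°
|H| = 0.5 · 1 / (1.4142 · 1.2806) ≈ 0.27609
Gain = 20 log₁₀(0.27609) ≈ -11.18 dB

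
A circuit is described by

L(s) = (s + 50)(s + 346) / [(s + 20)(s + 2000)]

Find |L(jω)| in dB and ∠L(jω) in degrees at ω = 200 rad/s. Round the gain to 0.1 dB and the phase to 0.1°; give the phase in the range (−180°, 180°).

-13.8 dB, 16.0°

At s = jω = j200:
zero (s+50): 50 + j200 → |·| = √(50²+200²) = √42500 ≈ 206.16, ∠ = arctan(200/50) ≈ 75.96°
zero (s+346): 346 + j200 → |·| = √(346²+200²) = √159716 ≈ 399.64, ∠ = arctan(200/346) ≈ 30.03°
pole (s+20): 20 + j200 → |·| = √(20²+200²) = √40400 ≈ 201, ∠ = arctan(200/20) ≈ 84.29°
pole (s+2000): 2000 + j200 → |·| = √(2000²+200²) = √4040000 ≈ 2010, ∠ = arctan(200/2000) ≈ 5.71°
|L| = 1 · 82390 / 4.0401e+05 ≈ 0.20393
Gain = 20 log₁₀(0.20393) ≈ -13.81 dB
∠L = 105.99° − 90.00° = 15.99°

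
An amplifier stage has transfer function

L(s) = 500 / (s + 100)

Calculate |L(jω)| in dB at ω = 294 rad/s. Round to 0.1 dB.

4.1 dB

At s = jω = j294:
pole (s+100): 100 + j294 → |·| = √(100²+294²) = √96436 ≈ 310.54, ∠ = arctan(294/100) ≈ 71.21°
|L| = 500 / 310.54 ≈ 1.6101
Gain = 20 log₁₀(1.6101) ≈ 4.14 dB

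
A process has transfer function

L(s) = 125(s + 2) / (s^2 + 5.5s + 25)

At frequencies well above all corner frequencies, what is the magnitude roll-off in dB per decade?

Each pole contributes −20 dB/decade at high frequency; each zero contributes +20 dB/decade.
Net: 1 zero(s) − 2 pole(s) → -20 dB/decade.

-20 dB/decade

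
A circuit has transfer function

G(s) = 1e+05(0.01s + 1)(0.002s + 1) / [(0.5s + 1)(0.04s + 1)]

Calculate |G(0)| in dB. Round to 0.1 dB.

100.0 dB

G(0) = 1e+05 · 1 / 1 = 1e+05
20 log₁₀(1e+05) ≈ 100.00 dB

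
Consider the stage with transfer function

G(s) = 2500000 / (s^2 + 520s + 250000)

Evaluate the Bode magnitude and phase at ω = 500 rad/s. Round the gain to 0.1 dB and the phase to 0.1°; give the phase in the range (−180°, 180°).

19.7 dB, -90.0°

At s = jω = j500:
quadratic: (j500)² + 520·j500 + 250000 = 0 + j260000 → |·| ≈ 2.6e+05, ∠ ≈ 90.00°
|G| = 2500000 / 2.6e+05 ≈ 9.6154
Gain = 20 log₁₀(9.6154) ≈ 19.66 dB
∠G = 0.00° − 90.00° = -90.00°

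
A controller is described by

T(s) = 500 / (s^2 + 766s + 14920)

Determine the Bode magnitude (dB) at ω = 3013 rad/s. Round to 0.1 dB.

-85.4 dB

Substitute s = j3013:
Numerator: 500 = 500 + j0
Denominator: (j3013)^2 + 766(j3013) + 14920 = -9063249 + j2307958
|N| = √(500² + 0²) ≈ 500, ∠N ≈ 0.00°
|D| = √(9063249² + 2307958²) ≈ 9.3525e+06, ∠D ≈ 165.71°
|T| = 500 / 9.3525e+06 ≈ 5.3462e-05
Gain = 20 log₁₀(5.3462e-05) ≈ -85.44 dB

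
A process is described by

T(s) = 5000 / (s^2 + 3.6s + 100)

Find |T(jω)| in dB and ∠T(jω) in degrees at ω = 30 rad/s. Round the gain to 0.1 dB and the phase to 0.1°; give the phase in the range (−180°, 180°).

15.8 dB, -172.3°

At s = jω = j30:
quadratic: (j30)² + 3.6·j30 + 100 = -800 + j108 → |·| ≈ 807.26, ∠ ≈ 172.31°
|T| = 5000 / 807.26 ≈ 6.1938
Gain = 20 log₁₀(6.1938) ≈ 15.84 dB
∠T = 0.00° − 172.31° = -172.31°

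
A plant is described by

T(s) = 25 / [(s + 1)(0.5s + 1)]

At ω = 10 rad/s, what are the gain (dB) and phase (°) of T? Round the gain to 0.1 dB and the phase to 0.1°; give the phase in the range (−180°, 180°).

At ω = 10 rad/s:
pole (1 + j10·1) = 1 + j10 → |·| ≈ 10.05, ∠ ≈ 84.29°
pole (1 + j10·0.5) = 1 + j5 → |·| ≈ 5.099, ∠ ≈ 78.69°
|T| = 25 · 1 / (10.05 · 5.099) ≈ 0.48785
Gain = 20 log₁₀(0.48785) ≈ -6.23 dB
∠T = (0°) − (84.29° + 78.69°) = -162.98°

-6.2 dB, -163.0°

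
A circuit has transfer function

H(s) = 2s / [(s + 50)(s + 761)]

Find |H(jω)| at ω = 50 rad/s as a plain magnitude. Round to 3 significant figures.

At s = jω = j50:
zero at origin: s = j50 → |·| = 50, ∠ = 90.00°
pole (s+50): 50 + j50 → |·| = √(50²+50²) = √5000 ≈ 70.711, ∠ = arctan(50/50) ≈ 45.00°
pole (s+761): 761 + j50 → |·| = √(761²+50²) = √581621 ≈ 762.64, ∠ = arctan(50/761) ≈ 3.76°
|H| = 2 · 50 / 53927 ≈ 0.0018544

0.00185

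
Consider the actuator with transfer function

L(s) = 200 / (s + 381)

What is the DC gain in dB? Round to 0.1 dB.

-5.6 dB

L(0) = 200 / (381) ≈ 0.52493
20 log₁₀(0.52493) ≈ -5.60 dB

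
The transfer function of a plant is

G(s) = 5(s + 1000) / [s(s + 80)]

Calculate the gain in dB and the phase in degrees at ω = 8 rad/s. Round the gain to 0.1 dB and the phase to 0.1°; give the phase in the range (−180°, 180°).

At s = jω = j8:
zero (s+1000): 1000 + j8 → |·| = √(1000²+8²) = √1000064 ≈ 1000, ∠ = arctan(8/1000) ≈ 0.46°
pole (s+80): 80 + j8 → |·| = √(80²+8²) = √6464 ≈ 80.399, ∠ = arctan(8/80) ≈ 5.71°
pole at origin: |s| = 8, ∠ = 90.00° (in denominator)
|G| = 5 · 1000 / 643.19 ≈ 7.7738
Gain = 20 log₁₀(7.7738) ≈ 17.81 dB
∠G = 0.46° − 95.71° = -95.25°

17.8 dB, -95.3°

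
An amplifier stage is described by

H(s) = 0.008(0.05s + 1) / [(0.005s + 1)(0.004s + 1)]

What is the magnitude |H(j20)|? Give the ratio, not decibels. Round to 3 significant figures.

At ω = 20 rad/s:
zero (1 + j20·0.05) = 1 + j1 → |·| ≈ 1.4142, ∠ ≈ 45.00°
pole (1 + j20·0.005) = 1 + j0.1 → |·| ≈ 1.005, ∠ ≈ 5.71°
pole (1 + j20·0.004) = 1 + j0.08 → |·| ≈ 1.0032, ∠ ≈ 4.57°
|H| = 0.008 · 1.4142 / (1.005 · 1.0032) ≈ 0.011221

0.0112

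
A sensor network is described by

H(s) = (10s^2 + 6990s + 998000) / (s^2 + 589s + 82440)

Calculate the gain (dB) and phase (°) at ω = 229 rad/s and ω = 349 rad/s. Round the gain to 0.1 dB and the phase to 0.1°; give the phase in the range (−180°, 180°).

ω = 229: 21.6 dB, -3.9°; ω = 349: 21.4 dB, -5.7°

Substitute s = j229:
Numerator: 10(j229)^2 + 6990(j229) + 998000 = 473590 + j1600710
Denominator: (j229)^2 + 589(j229) + 82440 = 29999 + j134881
|N| = √(473590² + 1600710²) ≈ 1.6693e+06, ∠N ≈ 73.52°
|D| = √(29999² + 134881²) ≈ 1.3818e+05, ∠D ≈ 77.46°
|H| = 1.6693e+06 / 1.3818e+05 ≈ 12.081
Gain = 20 log₁₀(12.081) ≈ 21.64 dB
∠H = 73.52° − 77.46° = -3.94°

Substitute s = j349:
Numerator: 10(j349)^2 + 6990(j349) + 998000 = -220010 + j2439510
Denominator: (j349)^2 + 589(j349) + 82440 = -39361 + j205561
|N| = √(220010² + 2439510²) ≈ 2.4494e+06, ∠N ≈ 95.15°
|D| = √(39361² + 205561²) ≈ 2.093e+05, ∠D ≈ 100.84°
|H| = 2.4494e+06 / 2.093e+05 ≈ 11.703
Gain = 20 log₁₀(11.703) ≈ 21.37 dB
∠H = 95.15° − 100.84° = -5.69°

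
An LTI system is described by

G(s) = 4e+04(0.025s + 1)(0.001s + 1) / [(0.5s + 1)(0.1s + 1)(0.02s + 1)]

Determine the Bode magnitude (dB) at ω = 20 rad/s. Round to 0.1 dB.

At ω = 20 rad/s:
zero (1 + j20·0.025) = 1 + j0.5 → |·| ≈ 1.118, ∠ ≈ 26.57°
zero (1 + j20·0.001) = 1 + j0.02 → |·| ≈ 1.0002, ∠ ≈ 1.15°
pole (1 + j20·0.5) = 1 + j10 → |·| ≈ 10.05, ∠ ≈ 84.29°
pole (1 + j20·0.1) = 1 + j2 → |·| ≈ 2.2361, ∠ ≈ 63.43°
pole (1 + j20·0.02) = 1 + j0.4 → |·| ≈ 1.077, ∠ ≈ 21.80°
|G| = 4e+04 · 1.118 · 1.0002 / (10.05 · 2.2361 · 1.077) ≈ 1848.1
Gain = 20 log₁₀(1848.1) ≈ 65.33 dB

65.3 dB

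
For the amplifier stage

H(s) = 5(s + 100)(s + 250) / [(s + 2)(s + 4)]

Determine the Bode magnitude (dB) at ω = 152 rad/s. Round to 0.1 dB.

21.2 dB

At s = jω = j152:
zero (s+100): 100 + j152 → |·| = √(100²+152²) = √33104 ≈ 181.95, ∠ = arctan(152/100) ≈ 56.66°
zero (s+250): 250 + j152 → |·| = √(250²+152²) = √85604 ≈ 292.58, ∠ = arctan(152/250) ≈ 31.30°
pole (s+2): 2 + j152 → |·| = √(2²+152²) = √23108 ≈ 152.01, ∠ = arctan(152/2) ≈ 89.25°
pole (s+4): 4 + j152 → |·| = √(4²+152²) = √23120 ≈ 152.05, ∠ = arctan(152/4) ≈ 88.49°
|H| = 5 · 53235 / 23113 ≈ 11.516
Gain = 20 log₁₀(11.516) ≈ 21.23 dB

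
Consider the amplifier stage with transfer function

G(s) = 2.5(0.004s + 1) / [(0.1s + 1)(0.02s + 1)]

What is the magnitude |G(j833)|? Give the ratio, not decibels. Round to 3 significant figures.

At ω = 833 rad/s:
zero (1 + j833·0.004) = 1 + j3.332 → |·| ≈ 3.4788, ∠ ≈ 73.29°
pole (1 + j833·0.1) = 1 + j83.3 → |·| ≈ 83.306, ∠ ≈ 89.31°
pole (1 + j833·0.02) = 1 + j16.66 → |·| ≈ 16.69, ∠ ≈ 86.56°
|G| = 2.5 · 3.4788 / (83.306 · 16.69) ≈ 0.0062551

0.00626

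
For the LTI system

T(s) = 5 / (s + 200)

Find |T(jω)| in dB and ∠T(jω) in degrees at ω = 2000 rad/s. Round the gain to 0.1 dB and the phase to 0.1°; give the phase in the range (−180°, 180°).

At s = jω = j2000:
pole (s+200): 200 + j2000 → |·| = √(200²+2000²) = √4040000 ≈ 2010, ∠ = arctan(2000/200) ≈ 84.29°
|T| = 5 / 2010 ≈ 0.0024876
Gain = 20 log₁₀(0.0024876) ≈ -52.08 dB
∠T = 0.00° − 84.29° = -84.29°

-52.1 dB, -84.3°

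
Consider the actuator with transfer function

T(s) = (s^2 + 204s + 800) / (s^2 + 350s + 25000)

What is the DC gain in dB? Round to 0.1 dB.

-29.9 dB

T(0) = 800 / 25000 = 0.032
20 log₁₀(0.032) ≈ -29.90 dB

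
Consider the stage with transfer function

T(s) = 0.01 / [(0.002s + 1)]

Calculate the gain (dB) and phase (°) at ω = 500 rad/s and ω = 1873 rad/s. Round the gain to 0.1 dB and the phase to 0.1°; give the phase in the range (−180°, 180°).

ω = 500: -43.0 dB, -45.0°; ω = 1873: -51.8 dB, -75.1°

At ω = 500 rad/s:
pole (1 + j500·0.002) = 1 + j1 → |·| ≈ 1.4142, ∠ ≈ 45.00°
|T| = 0.01 · 1 / (1.4142) ≈ 0.0070711
Gain = 20 log₁₀(0.0070711) ≈ -43.01 dB
∠T = (0°) − (45.00°) = -45.00°

At ω = 1873 rad/s:
pole (1 + j1873·0.002) = 1 + j3.746 → |·| ≈ 3.8772, ∠ ≈ 75.05°
|T| = 0.01 · 1 / (3.8772) ≈ 0.0025792
Gain = 20 log₁₀(0.0025792) ≈ -51.77 dB
∠T = (0°) − (75.05°) = -75.05°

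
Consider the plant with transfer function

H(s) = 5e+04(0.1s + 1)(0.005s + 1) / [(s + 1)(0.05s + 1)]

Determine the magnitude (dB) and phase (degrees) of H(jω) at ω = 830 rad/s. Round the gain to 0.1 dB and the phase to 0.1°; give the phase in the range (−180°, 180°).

54.2 dB, -12.8°

At ω = 830 rad/s:
zero (1 + j830·0.1) = 1 + j83 → |·| ≈ 83.006, ∠ ≈ 89.31°
zero (1 + j830·0.005) = 1 + j4.15 → |·| ≈ 4.2688, ∠ ≈ 76.45°
pole (1 + j830·1) = 1 + j830 → |·| ≈ 830, ∠ ≈ 89.93°
pole (1 + j830·0.05) = 1 + j41.5 → |·| ≈ 41.512, ∠ ≈ 88.62°
|H| = 5e+04 · 83.006 · 4.2688 / (830 · 41.512) ≈ 514.2
Gain = 20 log₁₀(514.2) ≈ 54.22 dB
∠H = (89.31° + 76.45°) − (89.93° + 88.62°) = -12.79°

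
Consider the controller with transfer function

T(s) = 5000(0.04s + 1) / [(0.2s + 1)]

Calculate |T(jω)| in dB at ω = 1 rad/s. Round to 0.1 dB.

73.8 dB

At ω = 1 rad/s:
zero (1 + j1·0.04) = 1 + j0.04 → |·| ≈ 1.0008, ∠ ≈ 2.29°
pole (1 + j1·0.2) = 1 + j0.2 → |·| ≈ 1.0198, ∠ ≈ 11.31°
|T| = 5000 · 1.0008 / (1.0198) ≈ 4906.8
Gain = 20 log₁₀(4906.8) ≈ 73.82 dB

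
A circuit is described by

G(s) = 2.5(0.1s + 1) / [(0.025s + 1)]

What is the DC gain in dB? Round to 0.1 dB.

G(0) = 2.5 · 1 / 1 = 2.5
20 log₁₀(2.5) ≈ 7.96 dB

8.0 dB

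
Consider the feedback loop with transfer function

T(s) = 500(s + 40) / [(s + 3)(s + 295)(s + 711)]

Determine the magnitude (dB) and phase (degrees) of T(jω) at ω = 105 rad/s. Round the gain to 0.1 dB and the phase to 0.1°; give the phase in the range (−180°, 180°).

At s = jω = j105:
zero (s+40): 40 + j105 → |·| = √(40²+105²) = √12625 ≈ 112.36, ∠ = arctan(105/40) ≈ 69.15°
pole (s+3): 3 + j105 → |·| = √(3²+105²) = √11034 ≈ 105.04, ∠ = arctan(105/3) ≈ 88.36°
pole (s+295): 295 + j105 → |·| = √(295²+105²) = √98050 ≈ 313.13, ∠ = arctan(105/295) ≈ 19.59°
pole (s+711): 711 + j105 → |·| = √(711²+105²) = √516546 ≈ 718.71, ∠ = arctan(105/711) ≈ 8.40°
|T| = 500 · 112.36 / 2.3639e+07 ≈ 0.0023766
Gain = 20 log₁₀(0.0023766) ≈ -52.48 dB
∠T = 69.15° − 116.35° = -47.20°

-52.5 dB, -47.2°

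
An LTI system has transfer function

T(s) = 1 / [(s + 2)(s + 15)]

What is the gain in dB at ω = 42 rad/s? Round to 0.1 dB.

-65.5 dB

At s = jω = j42:
pole (s+2): 2 + j42 → |·| = √(2²+42²) = √1768 ≈ 42.048, ∠ = arctan(42/2) ≈ 87.27°
pole (s+15): 15 + j42 → |·| = √(15²+42²) = √1989 ≈ 44.598, ∠ = arctan(42/15) ≈ 70.35°
|T| = 1 / 1875.3 ≈ 0.00053325
Gain = 20 log₁₀(0.00053325) ≈ -65.46 dB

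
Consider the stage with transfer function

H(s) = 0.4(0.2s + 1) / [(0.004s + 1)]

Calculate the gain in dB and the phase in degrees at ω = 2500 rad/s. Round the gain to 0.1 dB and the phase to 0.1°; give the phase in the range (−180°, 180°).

At ω = 2500 rad/s:
zero (1 + j2500·0.2) = 1 + j500 → |·| ≈ 500, ∠ ≈ 89.89°
pole (1 + j2500·0.004) = 1 + j10 → |·| ≈ 10.05, ∠ ≈ 84.29°
|H| = 0.4 · 500 / (10.05) ≈ 19.9
Gain = 20 log₁₀(19.9) ≈ 25.98 dB
∠H = (89.89°) − (84.29°) = 5.60°

26.0 dB, 5.6°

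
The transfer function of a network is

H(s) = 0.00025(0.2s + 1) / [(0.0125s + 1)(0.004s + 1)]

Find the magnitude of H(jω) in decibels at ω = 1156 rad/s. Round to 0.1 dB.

At ω = 1156 rad/s:
zero (1 + j1156·0.2) = 1 + j231.2 → |·| ≈ 231.2, ∠ ≈ 89.75°
pole (1 + j1156·0.0125) = 1 + j14.45 → |·| ≈ 14.485, ∠ ≈ 86.04°
pole (1 + j1156·0.004) = 1 + j4.624 → |·| ≈ 4.7309, ∠ ≈ 77.80°
|H| = 0.00025 · 231.2 / (14.485 · 4.7309) ≈ 0.00084346
Gain = 20 log₁₀(0.00084346) ≈ -61.48 dB

-61.5 dB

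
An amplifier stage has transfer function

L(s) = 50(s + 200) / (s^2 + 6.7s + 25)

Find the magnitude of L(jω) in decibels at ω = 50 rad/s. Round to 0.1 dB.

12.3 dB

At s = jω = j50:
zero (s+200): 200 + j50 → |·| = √(200²+50²) = √42500 ≈ 206.16, ∠ = arctan(50/200) ≈ 14.04°
quadratic: (j50)² + 6.7·j50 + 25 = -2475 + j335 → |·| ≈ 2497.6, ∠ ≈ 172.29°
|L| = 50 · 206.16 / 2497.6 ≈ 4.1272
Gain = 20 log₁₀(4.1272) ≈ 12.31 dB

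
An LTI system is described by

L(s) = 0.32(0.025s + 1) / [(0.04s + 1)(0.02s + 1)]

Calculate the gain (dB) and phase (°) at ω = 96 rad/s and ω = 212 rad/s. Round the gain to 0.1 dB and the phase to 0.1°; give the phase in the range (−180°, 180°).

At ω = 96 rad/s:
zero (1 + j96·0.025) = 1 + j2.4 → |·| ≈ 2.6, ∠ ≈ 67.38°
pole (1 + j96·0.04) = 1 + j3.84 → |·| ≈ 3.9681, ∠ ≈ 75.40°
pole (1 + j96·0.02) = 1 + j1.92 → |·| ≈ 2.1648, ∠ ≈ 62.49°
|L| = 0.32 · 2.6 / (3.9681 · 2.1648) ≈ 0.096855
Gain = 20 log₁₀(0.096855) ≈ -20.28 dB
∠L = (67.38°) − (75.40° + 62.49°) = -70.51°

At ω = 212 rad/s:
zero (1 + j212·0.025) = 1 + j5.3 → |·| ≈ 5.3935, ∠ ≈ 79.32°
pole (1 + j212·0.04) = 1 + j8.48 → |·| ≈ 8.5388, ∠ ≈ 83.27°
pole (1 + j212·0.02) = 1 + j4.24 → |·| ≈ 4.3563, ∠ ≈ 76.73°
|L| = 0.32 · 5.3935 / (8.5388 · 4.3563) ≈ 0.046399
Gain = 20 log₁₀(0.046399) ≈ -26.67 dB
∠L = (79.32°) − (83.27° + 76.73°) = -80.68°

ω = 96: -20.3 dB, -70.5°; ω = 212: -26.7 dB, -80.7°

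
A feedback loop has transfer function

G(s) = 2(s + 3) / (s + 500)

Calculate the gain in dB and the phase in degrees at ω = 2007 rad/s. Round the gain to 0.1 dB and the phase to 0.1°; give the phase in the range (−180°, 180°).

At s = jω = j2007:
zero (s+3): 3 + j2007 → |·| = √(3²+2007²) = √4028058 ≈ 2007, ∠ = arctan(2007/3) ≈ 89.91°
pole (s+500): 500 + j2007 → |·| = √(500²+2007²) = √4278049 ≈ 2068.3, ∠ = arctan(2007/500) ≈ 76.01°
|G| = 2 · 2007 / 2068.3 ≈ 1.9407
Gain = 20 log₁₀(1.9407) ≈ 5.76 dB
∠G = 89.91° − 76.01° = 13.90°

5.8 dB, 13.9°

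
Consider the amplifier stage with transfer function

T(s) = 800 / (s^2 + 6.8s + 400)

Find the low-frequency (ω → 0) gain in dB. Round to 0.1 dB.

6.0 dB

T(0) = 800 / 400 = 2
20 log₁₀(2) ≈ 6.02 dB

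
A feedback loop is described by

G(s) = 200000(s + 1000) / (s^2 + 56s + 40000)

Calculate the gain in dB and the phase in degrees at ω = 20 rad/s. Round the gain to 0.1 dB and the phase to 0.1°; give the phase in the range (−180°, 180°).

At s = jω = j20:
zero (s+1000): 1000 + j20 → |·| = √(1000²+20²) = √1000400 ≈ 1000.2, ∠ = arctan(20/1000) ≈ 1.15°
quadratic: (j20)² + 56·j20 + 40000 = 39600 + j1120 → |·| ≈ 39616, ∠ ≈ 1.62°
|G| = 200000 · 1000.2 / 39616 ≈ 5049.5
Gain = 20 log₁₀(5049.5) ≈ 74.06 dB
∠G = 1.15° − 1.62° = -0.47°

74.1 dB, -0.5°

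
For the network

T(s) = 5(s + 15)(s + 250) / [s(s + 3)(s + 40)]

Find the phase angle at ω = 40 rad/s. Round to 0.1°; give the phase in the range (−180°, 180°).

At s = jω = j40:
zero (s+15): 15 + j40 → |·| = √(15²+40²) = √1825 ≈ 42.72, ∠ = arctan(40/15) ≈ 69.44°
zero (s+250): 250 + j40 → |·| = √(250²+40²) = √64100 ≈ 253.18, ∠ = arctan(40/250) ≈ 9.09°
pole (s+3): 3 + j40 → |·| = √(3²+40²) = √1609 ≈ 40.112, ∠ = arctan(40/3) ≈ 85.71°
pole (s+40): 40 + j40 → |·| = √(40²+40²) = √3200 ≈ 56.569, ∠ = arctan(40/40) ≈ 45.00°
pole at origin: |s| = 40, ∠ = 90.00° (in denominator)
∠T = 78.53° − 220.71° = -142.18°

-142.2°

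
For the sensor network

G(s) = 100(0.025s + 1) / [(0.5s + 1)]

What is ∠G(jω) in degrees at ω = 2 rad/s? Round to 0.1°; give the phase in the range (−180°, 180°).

-42.1°

At ω = 2 rad/s:
zero (1 + j2·0.025) = 1 + j0.05 → |·| ≈ 1.0012, ∠ ≈ 2.86°
pole (1 + j2·0.5) = 1 + j1 → |·| ≈ 1.4142, ∠ ≈ 45.00°
∠G = (2.86°) − (45.00°) = -42.14°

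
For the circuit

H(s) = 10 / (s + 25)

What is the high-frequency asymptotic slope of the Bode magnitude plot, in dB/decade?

-20 dB/decade

Each pole contributes −20 dB/decade at high frequency; each zero contributes +20 dB/decade.
Net: 0 zero(s) − 1 pole(s) → -20 dB/decade.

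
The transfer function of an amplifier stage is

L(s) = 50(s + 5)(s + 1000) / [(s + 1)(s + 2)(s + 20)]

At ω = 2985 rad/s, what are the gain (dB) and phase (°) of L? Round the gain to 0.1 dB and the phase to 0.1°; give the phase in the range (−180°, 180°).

At s = jω = j2985:
zero (s+5): 5 + j2985 → |·| = √(5²+2985²) = √8910250 ≈ 2985, ∠ = arctan(2985/5) ≈ 89.90°
zero (s+1000): 1000 + j2985 → |·| = √(1000²+2985²) = √9910225 ≈ 3148.1, ∠ = arctan(2985/1000) ≈ 71.48°
pole (s+1): 1 + j2985 → |·| = √(1²+2985²) = √8910226 ≈ 2985, ∠ = arctan(2985/1) ≈ 89.98°
pole (s+2): 2 + j2985 → |·| = √(2²+2985²) = √8910229 ≈ 2985, ∠ = arctan(2985/2) ≈ 89.96°
pole (s+20): 20 + j2985 → |·| = √(20²+2985²) = √8910625 ≈ 2985.1, ∠ = arctan(2985/20) ≈ 89.62°
|L| = 50 · 9.3971e+06 / 2.6598e+10 ≈ 0.017665
Gain = 20 log₁₀(0.017665) ≈ -35.06 dB
∠L = 161.38° − 269.56° = -108.18°

-35.1 dB, -108.2°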